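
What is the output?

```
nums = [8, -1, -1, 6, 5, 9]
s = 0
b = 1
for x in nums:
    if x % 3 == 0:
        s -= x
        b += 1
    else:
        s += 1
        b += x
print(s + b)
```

x=8: not %3==0, s = 0+1 = 1; b=9
x=-1: not %3==0, s = 1+1 = 2; b=8
x=-1: not %3==0, s = 2+1 = 3; b=7
x=6: %3==0, s = 3-6 = -3; b=8
x=5: not %3==0, s = (-3)+1 = -2; b=13
x=9: %3==0, s = (-2)-9 = -11; b=14
s+b = (-11)+14 = 3

3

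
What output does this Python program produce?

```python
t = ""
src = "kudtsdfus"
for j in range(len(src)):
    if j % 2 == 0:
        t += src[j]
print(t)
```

j=0: add 'k' → 'k'
j=1: skip
j=2: add 'd' → 'kd'
j=3: skip
j=4: add 's' → 'kds'
j=5: skip
j=6: add 'f' → 'kdsf'
j=7: skip
j=8: add 's' → 'kdsfs'

kdsfs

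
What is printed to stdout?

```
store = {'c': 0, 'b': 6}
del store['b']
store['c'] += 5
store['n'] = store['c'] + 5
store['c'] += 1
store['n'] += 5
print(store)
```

{'c': 6, 'n': 15}

del 'b' → {'c': 0}
store['c'] = 0+5 = 5 → {'c': 5}
store['n'] = store['c']+5 = 10 → {'c': 5, 'n': 10}
store['c'] = 5+1 = 6 → {'c': 6, 'n': 10}
store['n'] = 10+5 = 15 → {'c': 6, 'n': 15}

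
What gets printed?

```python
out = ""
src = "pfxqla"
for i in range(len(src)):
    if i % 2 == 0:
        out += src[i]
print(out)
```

i=0: add 'p' → 'p'
i=1: skip
i=2: add 'x' → 'px'
i=3: skip
i=4: add 'l' → 'pxl'
i=5: skip

pxl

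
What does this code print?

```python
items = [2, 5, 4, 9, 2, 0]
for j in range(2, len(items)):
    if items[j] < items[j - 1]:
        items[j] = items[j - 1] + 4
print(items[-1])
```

j=2: 4<5, items[2] = 5+4 = 9 → [2, 5, 9, 9, 2, 0]
j=3: 9>=9, unchanged → [2, 5, 9, 9, 2, 0]
j=4: 2<9, items[4] = 9+4 = 13 → [2, 5, 9, 9, 13, 0]
j=5: 0<13, items[5] = 13+4 = 17 → [2, 5, 9, 9, 13, 17]

17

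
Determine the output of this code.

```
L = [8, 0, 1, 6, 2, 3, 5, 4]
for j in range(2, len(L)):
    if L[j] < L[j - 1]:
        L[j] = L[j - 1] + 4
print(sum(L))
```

j=2: 1>=0, unchanged → [8, 0, 1, 6, 2, 3, 5, 4]
j=3: 6>=1, unchanged → [8, 0, 1, 6, 2, 3, 5, 4]
j=4: 2<6, L[4] = 6+4 = 10 → [8, 0, 1, 6, 10, 3, 5, 4]
j=5: 3<10, L[5] = 10+4 = 14 → [8, 0, 1, 6, 10, 14, 5, 4]
j=6: 5<14, L[6] = 14+4 = 18 → [8, 0, 1, 6, 10, 14, 18, 4]
j=7: 4<18, L[7] = 18+4 = 22 → [8, 0, 1, 6, 10, 14, 18, 22]
sum = 79

79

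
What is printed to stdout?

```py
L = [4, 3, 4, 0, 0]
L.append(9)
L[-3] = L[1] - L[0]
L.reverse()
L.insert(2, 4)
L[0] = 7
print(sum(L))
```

21

append 9 → [4, 3, 4, 0, 0, 9]
L[-3] = L[1]-L[0] = 3-4 = -1 → [4, 3, 4, -1, 0, 9]
reverse → [9, 0, -1, 4, 3, 4]
insert 4 at 2 → [9, 0, 4, -1, 4, 3, 4]
L[0] = 7 → [7, 0, 4, -1, 4, 3, 4]
sum = 21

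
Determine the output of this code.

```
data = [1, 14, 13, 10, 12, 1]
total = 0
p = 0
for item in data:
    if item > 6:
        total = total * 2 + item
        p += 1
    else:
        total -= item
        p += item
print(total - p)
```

173

item=1: not >6, total = 0-1 = -1; p=1
item=14: >6, total = (-1)*2+14 = 12; p=2
item=13: >6, total = 12*2+13 = 37; p=3
item=10: >6, total = 37*2+10 = 84; p=4
item=12: >6, total = 84*2+12 = 180; p=5
item=1: not >6, total = 180-1 = 179; p=6
total-p = 179-6 = 173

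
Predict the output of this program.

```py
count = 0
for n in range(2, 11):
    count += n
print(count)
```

54

n=2: count = 0+2 = 2
n=3: count = 2+3 = 5
n=4: count = 5+4 = 9
n=5: count = 9+5 = 14
n=6: count = 14+6 = 20
n=7: count = 20+7 = 27
n=8: count = 27+8 = 35
n=9: count = 35+9 = 44
n=10: count = 44+10 = 54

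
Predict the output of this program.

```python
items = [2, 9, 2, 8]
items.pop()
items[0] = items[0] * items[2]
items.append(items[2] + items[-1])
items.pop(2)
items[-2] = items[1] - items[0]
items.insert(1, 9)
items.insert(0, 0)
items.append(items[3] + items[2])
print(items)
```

pop() removes 8 → [2, 9, 2]
items[0] = items[0]*items[2] = 2*2 = 4 → [4, 9, 2]
append items[2]+items[-1] = 2+2 = 4 → [4, 9, 2, 4]
pop(2) removes 2 → [4, 9, 4]
items[-2] = items[1]-items[0] = 9-4 = 5 → [4, 5, 4]
insert 9 at 1 → [4, 9, 5, 4]
insert 0 at 0 → [0, 4, 9, 5, 4]
append items[3]+items[2] = 5+9 = 14 → [0, 4, 9, 5, 4, 14]

[0, 4, 9, 5, 4, 14]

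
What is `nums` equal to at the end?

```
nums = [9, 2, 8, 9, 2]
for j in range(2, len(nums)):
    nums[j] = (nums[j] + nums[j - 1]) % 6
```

[9, 2, 4, 1, 3]

j=2: nums[2] = (8+2)%6 = 4 → [9, 2, 4, 9, 2]
j=3: nums[3] = (9+4)%6 = 1 → [9, 2, 4, 1, 2]
j=4: nums[4] = (2+1)%6 = 3 → [9, 2, 4, 1, 3]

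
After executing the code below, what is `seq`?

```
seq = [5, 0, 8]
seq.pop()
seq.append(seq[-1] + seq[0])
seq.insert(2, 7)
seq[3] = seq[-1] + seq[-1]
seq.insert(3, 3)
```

pop() removes 8 → [5, 0]
append seq[-1]+seq[0] = 0+5 = 5 → [5, 0, 5]
insert 7 at 2 → [5, 0, 7, 5]
seq[3] = seq[-1]+seq[-1] = 5+5 = 10 → [5, 0, 7, 10]
insert 3 at 3 → [5, 0, 7, 3, 10]

[5, 0, 7, 3, 10]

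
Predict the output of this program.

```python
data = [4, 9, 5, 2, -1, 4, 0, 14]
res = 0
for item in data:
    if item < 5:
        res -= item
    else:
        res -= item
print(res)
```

-37

item=4: <5, res = 0-4 = -4
item=9: not <5, res = (-4)-9 = -13
item=5: not <5, res = (-13)-5 = -18
item=2: <5, res = (-18)-2 = -20
item=-1: <5, res = (-20)-(-1) = -19
item=4: <5, res = (-19)-4 = -23
item=0: <5, res = (-23)-0 = -23
item=14: not <5, res = (-23)-14 = -37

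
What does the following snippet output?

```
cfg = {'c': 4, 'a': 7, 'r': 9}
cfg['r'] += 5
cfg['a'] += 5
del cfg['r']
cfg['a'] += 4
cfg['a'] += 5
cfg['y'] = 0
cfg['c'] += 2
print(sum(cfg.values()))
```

cfg['r'] = 9+5 = 14 → {'c': 4, 'a': 7, 'r': 14}
cfg['a'] = 7+5 = 12 → {'c': 4, 'a': 12, 'r': 14}
del 'r' → {'c': 4, 'a': 12}
cfg['a'] = 12+4 = 16 → {'c': 4, 'a': 16}
cfg['a'] = 16+5 = 21 → {'c': 4, 'a': 21}
cfg['y'] = 0 → {'c': 4, 'a': 21, 'y': 0}
cfg['c'] = 4+2 = 6 → {'c': 6, 'a': 21, 'y': 0}
sum of values = 27

27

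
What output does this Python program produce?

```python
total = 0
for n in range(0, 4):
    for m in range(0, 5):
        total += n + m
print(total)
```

70

n=0,m=0: total = 0+0 = 0
n=0,m=1: total = 0+1 = 1
n=0,m=2: total = 1+2 = 3
n=0,m=3: total = 3+3 = 6
n=0,m=4: total = 6+4 = 10
n=1,m=0: total = 10+1 = 11
n=1,m=1: total = 11+2 = 13
n=1,m=2: total = 13+3 = 16
n=1,m=3: total = 16+4 = 20
n=1,m=4: total = 20+5 = 25
n=2,m=0: total = 25+2 = 27
n=2,m=1: total = 27+3 = 30
n=2,m=2: total = 30+4 = 34
n=2,m=3: total = 34+5 = 39
n=2,m=4: total = 39+6 = 45
n=3,m=0: total = 45+3 = 48
n=3,m=1: total = 48+4 = 52
n=3,m=2: total = 52+5 = 57
n=3,m=3: total = 57+6 = 63
n=3,m=4: total = 63+7 = 70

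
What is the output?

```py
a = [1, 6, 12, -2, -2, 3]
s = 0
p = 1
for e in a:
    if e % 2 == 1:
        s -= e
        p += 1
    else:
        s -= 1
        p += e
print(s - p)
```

-25

e=1: odd, s = 0-1 = -1; p=2
e=6: not odd, s = (-1)-1 = -2; p=8
e=12: not odd, s = (-2)-1 = -3; p=20
e=-2: not odd, s = (-3)-1 = -4; p=18
e=-2: not odd, s = (-4)-1 = -5; p=16
e=3: odd, s = (-5)-3 = -8; p=17
s-p = (-8)-17 = -25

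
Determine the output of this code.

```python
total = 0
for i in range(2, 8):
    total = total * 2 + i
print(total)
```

183

i=2: total = 0*2+2 = 2
i=3: total = 2*2+3 = 7
i=4: total = 7*2+4 = 18
i=5: total = 18*2+5 = 41
i=6: total = 41*2+6 = 88
i=7: total = 88*2+7 = 183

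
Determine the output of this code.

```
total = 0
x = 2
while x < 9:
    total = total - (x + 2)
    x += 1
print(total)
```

x=2: total = 0-4 = -4
x=3: total = (-4)-5 = -9
x=4: total = (-9)-6 = -15
x=5: total = (-15)-7 = -22
x=6: total = (-22)-8 = -30
x=7: total = (-30)-9 = -39
x=8: total = (-39)-10 = -49

-49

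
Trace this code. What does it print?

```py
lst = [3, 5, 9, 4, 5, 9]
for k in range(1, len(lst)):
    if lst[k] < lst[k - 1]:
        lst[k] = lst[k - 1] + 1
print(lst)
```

[3, 5, 9, 10, 11, 12]

k=1: 5>=3, unchanged → [3, 5, 9, 4, 5, 9]
k=2: 9>=5, unchanged → [3, 5, 9, 4, 5, 9]
k=3: 4<9, lst[3] = 9+1 = 10 → [3, 5, 9, 10, 5, 9]
k=4: 5<10, lst[4] = 10+1 = 11 → [3, 5, 9, 10, 11, 9]
k=5: 9<11, lst[5] = 11+1 = 12 → [3, 5, 9, 10, 11, 12]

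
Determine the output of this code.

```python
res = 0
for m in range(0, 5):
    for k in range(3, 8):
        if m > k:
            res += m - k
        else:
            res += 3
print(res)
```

73

m=0,k=3: not 0>3, res = 0+3 = 3
m=0,k=4: not 0>4, res = 3+3 = 6
m=0,k=5: not 0>5, res = 6+3 = 9
m=0,k=6: not 0>6, res = 9+3 = 12
m=0,k=7: not 0>7, res = 12+3 = 15
m=1,k=3: not 1>3, res = 15+3 = 18
m=1,k=4: not 1>4, res = 18+3 = 21
m=1,k=5: not 1>5, res = 21+3 = 24
m=1,k=6: not 1>6, res = 24+3 = 27
m=1,k=7: not 1>7, res = 27+3 = 30
m=2,k=3: not 2>3, res = 30+3 = 33
m=2,k=4: not 2>4, res = 33+3 = 36
m=2,k=5: not 2>5, res = 36+3 = 39
m=2,k=6: not 2>6, res = 39+3 = 42
m=2,k=7: not 2>7, res = 42+3 = 45
m=3,k=3: not 3>3, res = 45+3 = 48
m=3,k=4: not 3>4, res = 48+3 = 51
m=3,k=5: not 3>5, res = 51+3 = 54
m=3,k=6: not 3>6, res = 54+3 = 57
m=3,k=7: not 3>7, res = 57+3 = 60
m=4,k=3: 4>3, res = 60+1 = 61
m=4,k=4: not 4>4, res = 61+3 = 64
m=4,k=5: not 4>5, res = 64+3 = 67
m=4,k=6: not 4>6, res = 67+3 = 70
m=4,k=7: not 4>7, res = 70+3 = 73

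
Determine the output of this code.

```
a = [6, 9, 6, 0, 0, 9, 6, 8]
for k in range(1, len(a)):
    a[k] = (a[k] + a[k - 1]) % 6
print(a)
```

k=1: a[1] = (9+6)%6 = 3 → [6, 3, 6, 0, 0, 9, 6, 8]
k=2: a[2] = (6+3)%6 = 3 → [6, 3, 3, 0, 0, 9, 6, 8]
k=3: a[3] = (0+3)%6 = 3 → [6, 3, 3, 3, 0, 9, 6, 8]
k=4: a[4] = (0+3)%6 = 3 → [6, 3, 3, 3, 3, 9, 6, 8]
k=5: a[5] = (9+3)%6 = 0 → [6, 3, 3, 3, 3, 0, 6, 8]
k=6: a[6] = (6+0)%6 = 0 → [6, 3, 3, 3, 3, 0, 0, 8]
k=7: a[7] = (8+0)%6 = 2 → [6, 3, 3, 3, 3, 0, 0, 2]

[6, 3, 3, 3, 3, 0, 0, 2]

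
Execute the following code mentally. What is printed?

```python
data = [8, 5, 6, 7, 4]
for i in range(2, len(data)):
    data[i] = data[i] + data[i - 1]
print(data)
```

i=2: data[2] = 6+5 = 11 → [8, 5, 11, 7, 4]
i=3: data[3] = 7+11 = 18 → [8, 5, 11, 18, 4]
i=4: data[4] = 4+18 = 22 → [8, 5, 11, 18, 22]

[8, 5, 11, 18, 22]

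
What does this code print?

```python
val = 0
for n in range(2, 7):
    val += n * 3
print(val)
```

60

n=2: val = 0+2*3 = 6
n=3: val = 6+3*3 = 15
n=4: val = 15+4*3 = 27
n=5: val = 27+5*3 = 42
n=6: val = 42+6*3 = 60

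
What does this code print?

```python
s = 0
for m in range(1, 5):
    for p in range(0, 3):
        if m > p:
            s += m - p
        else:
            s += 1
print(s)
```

22

m=1,p=0: 1>0, s = 0+1 = 1
m=1,p=1: not 1>1, s = 1+1 = 2
m=1,p=2: not 1>2, s = 2+1 = 3
m=2,p=0: 2>0, s = 3+2 = 5
m=2,p=1: 2>1, s = 5+1 = 6
m=2,p=2: not 2>2, s = 6+1 = 7
m=3,p=0: 3>0, s = 7+3 = 10
m=3,p=1: 3>1, s = 10+2 = 12
m=3,p=2: 3>2, s = 12+1 = 13
m=4,p=0: 4>0, s = 13+4 = 17
m=4,p=1: 4>1, s = 17+3 = 20
m=4,p=2: 4>2, s = 20+2 = 22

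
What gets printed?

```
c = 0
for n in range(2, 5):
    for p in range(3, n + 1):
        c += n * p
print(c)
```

37

n=3,p=3: c = 0+9 = 9
n=4,p=3: c = 9+12 = 21
n=4,p=4: c = 21+16 = 37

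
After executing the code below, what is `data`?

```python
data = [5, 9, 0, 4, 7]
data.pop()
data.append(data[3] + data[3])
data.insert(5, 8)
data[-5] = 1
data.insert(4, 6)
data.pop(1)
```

[5, 0, 4, 6, 8, 8]

pop() removes 7 → [5, 9, 0, 4]
append data[3]+data[3] = 4+4 = 8 → [5, 9, 0, 4, 8]
insert 8 at 5 → [5, 9, 0, 4, 8, 8]
data[-5] = 1 → [5, 1, 0, 4, 8, 8]
insert 6 at 4 → [5, 1, 0, 4, 6, 8, 8]
pop(1) removes 1 → [5, 0, 4, 6, 8, 8]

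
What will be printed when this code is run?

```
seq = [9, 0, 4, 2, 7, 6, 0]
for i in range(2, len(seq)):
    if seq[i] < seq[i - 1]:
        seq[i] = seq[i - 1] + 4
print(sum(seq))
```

i=2: 4>=0, unchanged → [9, 0, 4, 2, 7, 6, 0]
i=3: 2<4, seq[3] = 4+4 = 8 → [9, 0, 4, 8, 7, 6, 0]
i=4: 7<8, seq[4] = 8+4 = 12 → [9, 0, 4, 8, 12, 6, 0]
i=5: 6<12, seq[5] = 12+4 = 16 → [9, 0, 4, 8, 12, 16, 0]
i=6: 0<16, seq[6] = 16+4 = 20 → [9, 0, 4, 8, 12, 16, 20]
sum = 69

69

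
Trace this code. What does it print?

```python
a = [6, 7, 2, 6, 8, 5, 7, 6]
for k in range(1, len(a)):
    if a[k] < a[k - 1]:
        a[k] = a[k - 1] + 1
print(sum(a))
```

k=1: 7>=6, unchanged → [6, 7, 2, 6, 8, 5, 7, 6]
k=2: 2<7, a[2] = 7+1 = 8 → [6, 7, 8, 6, 8, 5, 7, 6]
k=3: 6<8, a[3] = 8+1 = 9 → [6, 7, 8, 9, 8, 5, 7, 6]
k=4: 8<9, a[4] = 9+1 = 10 → [6, 7, 8, 9, 10, 5, 7, 6]
k=5: 5<10, a[5] = 10+1 = 11 → [6, 7, 8, 9, 10, 11, 7, 6]
k=6: 7<11, a[6] = 11+1 = 12 → [6, 7, 8, 9, 10, 11, 12, 6]
k=7: 6<12, a[7] = 12+1 = 13 → [6, 7, 8, 9, 10, 11, 12, 13]
sum = 76

76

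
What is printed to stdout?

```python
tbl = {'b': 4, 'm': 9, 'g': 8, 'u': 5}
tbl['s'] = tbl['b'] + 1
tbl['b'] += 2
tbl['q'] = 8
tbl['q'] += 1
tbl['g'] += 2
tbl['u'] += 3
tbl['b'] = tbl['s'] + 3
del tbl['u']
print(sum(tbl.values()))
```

tbl['s'] = tbl['b']+1 = 5 → {'b': 4, 'm': 9, 'g': 8, 'u': 5, 's': 5}
tbl['b'] = 4+2 = 6 → {'b': 6, 'm': 9, 'g': 8, 'u': 5, 's': 5}
tbl['q'] = 8 → {'b': 6, 'm': 9, 'g': 8, 'u': 5, 's': 5, 'q': 8}
tbl['q'] = 8+1 = 9 → {'b': 6, 'm': 9, 'g': 8, 'u': 5, 's': 5, 'q': 9}
tbl['g'] = 8+2 = 10 → {'b': 6, 'm': 9, 'g': 10, 'u': 5, 's': 5, 'q': 9}
tbl['u'] = 5+3 = 8 → {'b': 6, 'm': 9, 'g': 10, 'u': 8, 's': 5, 'q': 9}
tbl['b'] = tbl['s']+3 = 8 → {'b': 8, 'm': 9, 'g': 10, 'u': 8, 's': 5, 'q': 9}
del 'u' → {'b': 8, 'm': 9, 'g': 10, 's': 5, 'q': 9}
sum of values = 41

41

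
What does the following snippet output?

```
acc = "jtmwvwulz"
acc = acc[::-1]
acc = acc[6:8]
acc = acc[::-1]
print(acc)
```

tm

reverse → 'zluwvwmtj'
slice [6:8] → 'mt'
reverse → 'tm'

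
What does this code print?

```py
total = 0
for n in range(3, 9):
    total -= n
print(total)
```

-33

n=3: total = 0-3 = -3
n=4: total = (-3)-4 = -7
n=5: total = (-7)-5 = -12
n=6: total = (-12)-6 = -18
n=7: total = (-18)-7 = -25
n=8: total = (-25)-8 = -33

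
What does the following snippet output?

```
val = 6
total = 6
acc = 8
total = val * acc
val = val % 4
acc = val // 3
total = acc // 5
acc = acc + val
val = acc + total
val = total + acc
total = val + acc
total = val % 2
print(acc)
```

total = 6*8 = 48
val = 6%4 = 2
acc = 2//3 = 0
total = 0//5 = 0
acc = 0+2 = 2
val = 2+0 = 2
val = 0+2 = 2
total = 2+2 = 4
total = 2%2 = 0

2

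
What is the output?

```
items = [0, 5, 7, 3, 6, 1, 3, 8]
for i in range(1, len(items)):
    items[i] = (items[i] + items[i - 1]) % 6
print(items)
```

i=1: items[1] = (5+0)%6 = 5 → [0, 5, 7, 3, 6, 1, 3, 8]
i=2: items[2] = (7+5)%6 = 0 → [0, 5, 0, 3, 6, 1, 3, 8]
i=3: items[3] = (3+0)%6 = 3 → [0, 5, 0, 3, 6, 1, 3, 8]
i=4: items[4] = (6+3)%6 = 3 → [0, 5, 0, 3, 3, 1, 3, 8]
i=5: items[5] = (1+3)%6 = 4 → [0, 5, 0, 3, 3, 4, 3, 8]
i=6: items[6] = (3+4)%6 = 1 → [0, 5, 0, 3, 3, 4, 1, 8]
i=7: items[7] = (8+1)%6 = 3 → [0, 5, 0, 3, 3, 4, 1, 3]

[0, 5, 0, 3, 3, 4, 1, 3]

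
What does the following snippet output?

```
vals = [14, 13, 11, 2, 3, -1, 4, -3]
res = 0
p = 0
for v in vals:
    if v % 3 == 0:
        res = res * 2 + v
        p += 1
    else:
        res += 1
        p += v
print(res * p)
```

v=14: not %3==0, res = 0+1 = 1; p=14
v=13: not %3==0, res = 1+1 = 2; p=27
v=11: not %3==0, res = 2+1 = 3; p=38
v=2: not %3==0, res = 3+1 = 4; p=40
v=3: %3==0, res = 4*2+3 = 11; p=41
v=-1: not %3==0, res = 11+1 = 12; p=40
v=4: not %3==0, res = 12+1 = 13; p=44
v=-3: %3==0, res = 13*2+(-3) = 23; p=45
res*p = 23*45 = 1035

1035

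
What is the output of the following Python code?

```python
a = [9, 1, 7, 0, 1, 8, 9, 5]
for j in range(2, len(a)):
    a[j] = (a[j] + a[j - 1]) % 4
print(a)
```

[9, 1, 0, 0, 1, 1, 2, 3]

j=2: a[2] = (7+1)%4 = 0 → [9, 1, 0, 0, 1, 8, 9, 5]
j=3: a[3] = (0+0)%4 = 0 → [9, 1, 0, 0, 1, 8, 9, 5]
j=4: a[4] = (1+0)%4 = 1 → [9, 1, 0, 0, 1, 8, 9, 5]
j=5: a[5] = (8+1)%4 = 1 → [9, 1, 0, 0, 1, 1, 9, 5]
j=6: a[6] = (9+1)%4 = 2 → [9, 1, 0, 0, 1, 1, 2, 5]
j=7: a[7] = (5+2)%4 = 3 → [9, 1, 0, 0, 1, 1, 2, 3]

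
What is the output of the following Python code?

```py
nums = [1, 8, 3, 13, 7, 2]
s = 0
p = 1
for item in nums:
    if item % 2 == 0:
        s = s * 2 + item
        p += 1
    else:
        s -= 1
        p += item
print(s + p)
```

35

item=1: not even, s = 0-1 = -1; p=2
item=8: even, s = (-1)*2+8 = 6; p=3
item=3: not even, s = 6-1 = 5; p=6
item=13: not even, s = 5-1 = 4; p=19
item=7: not even, s = 4-1 = 3; p=26
item=2: even, s = 3*2+2 = 8; p=27
s+p = 8+27 = 35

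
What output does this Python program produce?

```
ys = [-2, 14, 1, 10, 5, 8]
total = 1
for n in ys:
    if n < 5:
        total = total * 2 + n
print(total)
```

1

n=-2: <5, total = 1*2+(-2) = 0
n=14: not <5
n=1: <5, total = 0*2+1 = 1
n=10: not <5
n=5: not <5
n=8: not <5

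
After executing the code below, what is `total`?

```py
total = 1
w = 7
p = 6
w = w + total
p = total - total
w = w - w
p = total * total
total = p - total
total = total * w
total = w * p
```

0

w = 7+1 = 8
p = 1-1 = 0
w = 8-8 = 0
p = 1*1 = 1
total = 1-1 = 0
total = 0*0 = 0
total = 0*1 = 0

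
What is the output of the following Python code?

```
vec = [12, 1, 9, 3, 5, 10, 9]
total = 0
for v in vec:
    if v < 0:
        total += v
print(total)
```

0

v=12: not <0
v=1: not <0
v=9: not <0
v=3: not <0
v=5: not <0
v=10: not <0
v=9: not <0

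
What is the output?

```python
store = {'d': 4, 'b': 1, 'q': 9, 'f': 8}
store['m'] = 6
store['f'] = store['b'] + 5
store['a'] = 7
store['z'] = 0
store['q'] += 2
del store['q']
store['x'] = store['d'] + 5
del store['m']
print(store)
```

store['m'] = 6 → {'d': 4, 'b': 1, 'q': 9, 'f': 8, 'm': 6}
store['f'] = store['b']+5 = 6 → {'d': 4, 'b': 1, 'q': 9, 'f': 6, 'm': 6}
store['a'] = 7 → {'d': 4, 'b': 1, 'q': 9, 'f': 6, 'm': 6, 'a': 7}
store['z'] = 0 → {'d': 4, 'b': 1, 'q': 9, 'f': 6, 'm': 6, 'a': 7, 'z': 0}
store['q'] = 9+2 = 11 → {'d': 4, 'b': 1, 'q': 11, 'f': 6, 'm': 6, 'a': 7, 'z': 0}
del 'q' → {'d': 4, 'b': 1, 'f': 6, 'm': 6, 'a': 7, 'z': 0}
store['x'] = store['d']+5 = 9 → {'d': 4, 'b': 1, 'f': 6, 'm': 6, 'a': 7, 'z': 0, 'x': 9}
del 'm' → {'d': 4, 'b': 1, 'f': 6, 'a': 7, 'z': 0, 'x': 9}

{'d': 4, 'b': 1, 'f': 6, 'a': 7, 'z': 0, 'x': 9}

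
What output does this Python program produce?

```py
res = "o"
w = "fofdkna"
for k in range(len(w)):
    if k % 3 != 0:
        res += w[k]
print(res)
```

k=0: skip
k=1: add 'o' → 'oo'
k=2: add 'f' → 'oof'
k=3: skip
k=4: add 'k' → 'oofk'
k=5: add 'n' → 'oofkn'
k=6: skip

oofkn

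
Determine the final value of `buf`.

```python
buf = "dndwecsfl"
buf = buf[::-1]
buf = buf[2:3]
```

's'

reverse → 'lfscewdnd'
slice [2:3] → 's'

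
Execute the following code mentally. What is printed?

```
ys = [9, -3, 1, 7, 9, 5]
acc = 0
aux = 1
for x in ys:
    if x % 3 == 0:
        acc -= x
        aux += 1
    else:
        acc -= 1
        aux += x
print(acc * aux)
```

-306

x=9: %3==0, acc = 0-9 = -9; aux=2
x=-3: %3==0, acc = (-9)-(-3) = -6; aux=3
x=1: not %3==0, acc = (-6)-1 = -7; aux=4
x=7: not %3==0, acc = (-7)-1 = -8; aux=11
x=9: %3==0, acc = (-8)-9 = -17; aux=12
x=5: not %3==0, acc = (-17)-1 = -18; aux=17
acc*aux = (-18)*17 = -306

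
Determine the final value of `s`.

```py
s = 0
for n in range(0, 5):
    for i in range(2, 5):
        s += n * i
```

90

n=0,i=2: s = 0+0 = 0
n=0,i=3: s = 0+0 = 0
n=0,i=4: s = 0+0 = 0
n=1,i=2: s = 0+2 = 2
n=1,i=3: s = 2+3 = 5
n=1,i=4: s = 5+4 = 9
n=2,i=2: s = 9+4 = 13
n=2,i=3: s = 13+6 = 19
n=2,i=4: s = 19+8 = 27
n=3,i=2: s = 27+6 = 33
n=3,i=3: s = 33+9 = 42
n=3,i=4: s = 42+12 = 54
n=4,i=2: s = 54+8 = 62
n=4,i=3: s = 62+12 = 74
n=4,i=4: s = 74+16 = 90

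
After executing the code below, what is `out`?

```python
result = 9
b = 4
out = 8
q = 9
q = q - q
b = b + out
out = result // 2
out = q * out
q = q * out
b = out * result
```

q = 9-9 = 0
b = 4+8 = 12
out = 9//2 = 4
out = 0*4 = 0
q = 0*0 = 0
b = 0*9 = 0

0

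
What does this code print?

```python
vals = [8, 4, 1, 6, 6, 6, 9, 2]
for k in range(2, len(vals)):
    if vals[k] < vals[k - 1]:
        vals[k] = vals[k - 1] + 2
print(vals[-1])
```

k=2: 1<4, vals[2] = 4+2 = 6 → [8, 4, 6, 6, 6, 6, 9, 2]
k=3: 6>=6, unchanged → [8, 4, 6, 6, 6, 6, 9, 2]
k=4: 6>=6, unchanged → [8, 4, 6, 6, 6, 6, 9, 2]
k=5: 6>=6, unchanged → [8, 4, 6, 6, 6, 6, 9, 2]
k=6: 9>=6, unchanged → [8, 4, 6, 6, 6, 6, 9, 2]
k=7: 2<9, vals[7] = 9+2 = 11 → [8, 4, 6, 6, 6, 6, 9, 11]

11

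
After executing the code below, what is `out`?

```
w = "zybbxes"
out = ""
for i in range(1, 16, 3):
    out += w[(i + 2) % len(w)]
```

i=1: add w[3]='b' → 'b'
i=4: add w[6]='s' → 'bs'
i=7: add w[2]='b' → 'bsb'
i=10: add w[5]='e' → 'bsbe'
i=13: add w[1]='y' → 'bsbey'

'bsbey'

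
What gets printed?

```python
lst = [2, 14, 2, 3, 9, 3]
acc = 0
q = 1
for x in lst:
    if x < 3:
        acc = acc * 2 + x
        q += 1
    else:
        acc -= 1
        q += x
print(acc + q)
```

33

x=2: <3, acc = 0*2+2 = 2; q=2
x=14: not <3, acc = 2-1 = 1; q=16
x=2: <3, acc = 1*2+2 = 4; q=17
x=3: not <3, acc = 4-1 = 3; q=20
x=9: not <3, acc = 3-1 = 2; q=29
x=3: not <3, acc = 2-1 = 1; q=32
acc+q = 1+32 = 33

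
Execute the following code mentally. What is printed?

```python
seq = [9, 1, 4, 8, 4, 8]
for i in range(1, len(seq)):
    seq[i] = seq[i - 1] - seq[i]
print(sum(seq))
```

-7

i=1: seq[1] = 9-1 = 8 → [9, 8, 4, 8, 4, 8]
i=2: seq[2] = 8-4 = 4 → [9, 8, 4, 8, 4, 8]
i=3: seq[3] = 4-8 = -4 → [9, 8, 4, -4, 4, 8]
i=4: seq[4] = (-4)-4 = -8 → [9, 8, 4, -4, -8, 8]
i=5: seq[5] = (-8)-8 = -16 → [9, 8, 4, -4, -8, -16]
sum = -7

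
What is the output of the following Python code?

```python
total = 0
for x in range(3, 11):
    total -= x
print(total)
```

-52

x=3: total = 0-3 = -3
x=4: total = (-3)-4 = -7
x=5: total = (-7)-5 = -12
x=6: total = (-12)-6 = -18
x=7: total = (-18)-7 = -25
x=8: total = (-25)-8 = -33
x=9: total = (-33)-9 = -42
x=10: total = (-42)-10 = -52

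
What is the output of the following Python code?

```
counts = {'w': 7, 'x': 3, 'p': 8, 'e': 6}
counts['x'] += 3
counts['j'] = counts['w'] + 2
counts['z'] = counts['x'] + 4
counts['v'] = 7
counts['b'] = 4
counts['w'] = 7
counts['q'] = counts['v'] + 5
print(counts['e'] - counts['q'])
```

-6

counts['x'] = 3+3 = 6 → {'w': 7, 'x': 6, 'p': 8, 'e': 6}
counts['j'] = counts['w']+2 = 9 → {'w': 7, 'x': 6, 'p': 8, 'e': 6, 'j': 9}
counts['z'] = counts['x']+4 = 10 → {'w': 7, 'x': 6, 'p': 8, 'e': 6, 'j': 9, 'z': 10}
counts['v'] = 7 → {'w': 7, 'x': 6, 'p': 8, 'e': 6, 'j': 9, 'z': 10, 'v': 7}
counts['b'] = 4 → {'w': 7, 'x': 6, 'p': 8, 'e': 6, 'j': 9, 'z': 10, 'v': 7, 'b': 4}
counts['w'] = 7 → {'w': 7, 'x': 6, 'p': 8, 'e': 6, 'j': 9, 'z': 10, 'v': 7, 'b': 4}
counts['q'] = counts['v']+5 = 12 → {'w': 7, 'x': 6, 'p': 8, 'e': 6, 'j': 9, 'z': 10, 'v': 7, 'b': 4, 'q': 12}
counts['e']-counts['q'] = 6-12 = -6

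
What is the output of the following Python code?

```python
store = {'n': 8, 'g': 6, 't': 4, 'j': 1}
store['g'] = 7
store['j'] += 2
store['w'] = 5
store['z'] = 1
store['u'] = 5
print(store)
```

{'n': 8, 'g': 7, 't': 4, 'j': 3, 'w': 5, 'z': 1, 'u': 5}

store['g'] = 7 → {'n': 8, 'g': 7, 't': 4, 'j': 1}
store['j'] = 1+2 = 3 → {'n': 8, 'g': 7, 't': 4, 'j': 3}
store['w'] = 5 → {'n': 8, 'g': 7, 't': 4, 'j': 3, 'w': 5}
store['z'] = 1 → {'n': 8, 'g': 7, 't': 4, 'j': 3, 'w': 5, 'z': 1}
store['u'] = 5 → {'n': 8, 'g': 7, 't': 4, 'j': 3, 'w': 5, 'z': 1, 'u': 5}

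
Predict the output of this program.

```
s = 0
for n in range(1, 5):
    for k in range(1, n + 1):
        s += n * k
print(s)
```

n=1,k=1: s = 0+1 = 1
n=2,k=1: s = 1+2 = 3
n=2,k=2: s = 3+4 = 7
n=3,k=1: s = 7+3 = 10
n=3,k=2: s = 10+6 = 16
n=3,k=3: s = 16+9 = 25
n=4,k=1: s = 25+4 = 29
n=4,k=2: s = 29+8 = 37
n=4,k=3: s = 37+12 = 49
n=4,k=4: s = 49+16 = 65

65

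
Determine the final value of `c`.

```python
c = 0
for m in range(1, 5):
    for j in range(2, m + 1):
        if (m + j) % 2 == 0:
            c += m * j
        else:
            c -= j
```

32

m=2,j=2: even sum, c = 0+4 = 4
m=3,j=2: odd sum, c = 4-2 = 2
m=3,j=3: even sum, c = 2+9 = 11
m=4,j=2: even sum, c = 11+8 = 19
m=4,j=3: odd sum, c = 19-3 = 16
m=4,j=4: even sum, c = 16+16 = 32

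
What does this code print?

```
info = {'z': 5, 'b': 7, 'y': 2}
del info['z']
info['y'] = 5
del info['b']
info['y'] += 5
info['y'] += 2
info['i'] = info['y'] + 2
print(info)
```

del 'z' → {'b': 7, 'y': 2}
info['y'] = 5 → {'b': 7, 'y': 5}
del 'b' → {'y': 5}
info['y'] = 5+5 = 10 → {'y': 10}
info['y'] = 10+2 = 12 → {'y': 12}
info['i'] = info['y']+2 = 14 → {'y': 12, 'i': 14}

{'y': 12, 'i': 14}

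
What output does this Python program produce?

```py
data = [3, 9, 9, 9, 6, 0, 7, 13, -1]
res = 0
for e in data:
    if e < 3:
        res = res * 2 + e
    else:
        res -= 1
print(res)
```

-25

e=3: not <3, res = 0-1 = -1
e=9: not <3, res = (-1)-1 = -2
e=9: not <3, res = (-2)-1 = -3
e=9: not <3, res = (-3)-1 = -4
e=6: not <3, res = (-4)-1 = -5
e=0: <3, res = (-5)*2+0 = -10
e=7: not <3, res = (-10)-1 = -11
e=13: not <3, res = (-11)-1 = -12
e=-1: <3, res = (-12)*2+(-1) = -25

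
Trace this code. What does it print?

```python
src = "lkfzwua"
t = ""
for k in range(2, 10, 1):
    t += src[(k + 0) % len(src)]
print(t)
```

fzwualkf

k=2: add src[2]='f' → 'f'
k=3: add src[3]='z' → 'fz'
k=4: add src[4]='w' → 'fzw'
k=5: add src[5]='u' → 'fzwu'
k=6: add src[6]='a' → 'fzwua'
k=7: add src[0]='l' → 'fzwual'
k=8: add src[1]='k' → 'fzwualk'
k=9: add src[2]='f' → 'fzwualkf'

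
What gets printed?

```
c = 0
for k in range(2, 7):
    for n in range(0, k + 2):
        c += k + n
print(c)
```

k=2,n=0: c = 0+2 = 2
k=2,n=1: c = 2+3 = 5
k=2,n=2: c = 5+4 = 9
k=2,n=3: c = 9+5 = 14
k=3,n=0: c = 14+3 = 17
k=3,n=1: c = 17+4 = 21
k=3,n=2: c = 21+5 = 26
k=3,n=3: c = 26+6 = 32
k=3,n=4: c = 32+7 = 39
k=4,n=0: c = 39+4 = 43
k=4,n=1: c = 43+5 = 48
k=4,n=2: c = 48+6 = 54
k=4,n=3: c = 54+7 = 61
k=4,n=4: c = 61+8 = 69
k=4,n=5: c = 69+9 = 78
k=5,n=0: c = 78+5 = 83
k=5,n=1: c = 83+6 = 89
k=5,n=2: c = 89+7 = 96
k=5,n=3: c = 96+8 = 104
k=5,n=4: c = 104+9 = 113
k=5,n=5: c = 113+10 = 123
k=5,n=6: c = 123+11 = 134
k=6,n=0: c = 134+6 = 140
k=6,n=1: c = 140+7 = 147
k=6,n=2: c = 147+8 = 155
k=6,n=3: c = 155+9 = 164
k=6,n=4: c = 164+10 = 174
k=6,n=5: c = 174+11 = 185
k=6,n=6: c = 185+12 = 197
k=6,n=7: c = 197+13 = 210

210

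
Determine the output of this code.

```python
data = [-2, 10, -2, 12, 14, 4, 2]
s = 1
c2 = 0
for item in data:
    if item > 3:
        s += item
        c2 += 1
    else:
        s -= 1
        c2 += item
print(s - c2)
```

item=-2: not >3, s = 1-1 = 0; c2=-2
item=10: >3, s = 0+10 = 10; c2=-1
item=-2: not >3, s = 10-1 = 9; c2=-3
item=12: >3, s = 9+12 = 21; c2=-2
item=14: >3, s = 21+14 = 35; c2=-1
item=4: >3, s = 35+4 = 39; c2=0
item=2: not >3, s = 39-1 = 38; c2=2
s-c2 = 38-2 = 36

36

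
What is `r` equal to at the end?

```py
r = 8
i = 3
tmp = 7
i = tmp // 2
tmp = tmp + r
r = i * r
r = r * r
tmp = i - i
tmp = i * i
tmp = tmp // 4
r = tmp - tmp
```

0

i = 7//2 = 3
tmp = 7+8 = 15
r = 3*8 = 24
r = 24*24 = 576
tmp = 3-3 = 0
tmp = 3*3 = 9
tmp = 9//4 = 2
r = 2-2 = 0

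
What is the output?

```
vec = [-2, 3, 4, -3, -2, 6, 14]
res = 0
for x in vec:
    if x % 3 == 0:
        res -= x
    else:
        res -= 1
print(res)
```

-10

x=-2: not %3==0, res = 0-1 = -1
x=3: %3==0, res = (-1)-3 = -4
x=4: not %3==0, res = (-4)-1 = -5
x=-3: %3==0, res = (-5)-(-3) = -2
x=-2: not %3==0, res = (-2)-1 = -3
x=6: %3==0, res = (-3)-6 = -9
x=14: not %3==0, res = (-9)-1 = -10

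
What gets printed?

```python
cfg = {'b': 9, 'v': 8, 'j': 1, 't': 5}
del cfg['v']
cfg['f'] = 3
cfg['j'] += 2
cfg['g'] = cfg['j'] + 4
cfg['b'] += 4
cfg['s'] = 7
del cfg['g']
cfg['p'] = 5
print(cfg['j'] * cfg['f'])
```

del 'v' → {'b': 9, 'j': 1, 't': 5}
cfg['f'] = 3 → {'b': 9, 'j': 1, 't': 5, 'f': 3}
cfg['j'] = 1+2 = 3 → {'b': 9, 'j': 3, 't': 5, 'f': 3}
cfg['g'] = cfg['j']+4 = 7 → {'b': 9, 'j': 3, 't': 5, 'f': 3, 'g': 7}
cfg['b'] = 9+4 = 13 → {'b': 13, 'j': 3, 't': 5, 'f': 3, 'g': 7}
cfg['s'] = 7 → {'b': 13, 'j': 3, 't': 5, 'f': 3, 'g': 7, 's': 7}
del 'g' → {'b': 13, 'j': 3, 't': 5, 'f': 3, 's': 7}
cfg['p'] = 5 → {'b': 13, 'j': 3, 't': 5, 'f': 3, 's': 7, 'p': 5}
cfg['j']*cfg['f'] = 3*3 = 9

9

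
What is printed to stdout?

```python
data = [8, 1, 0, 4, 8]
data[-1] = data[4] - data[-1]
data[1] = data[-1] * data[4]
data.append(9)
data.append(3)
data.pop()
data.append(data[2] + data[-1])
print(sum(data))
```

data[-1] = data[4]-data[-1] = 8-8 = 0 → [8, 1, 0, 4, 0]
data[1] = data[-1]*data[4] = 0*0 = 0 → [8, 0, 0, 4, 0]
append 9 → [8, 0, 0, 4, 0, 9]
append 3 → [8, 0, 0, 4, 0, 9, 3]
pop() removes 3 → [8, 0, 0, 4, 0, 9]
append data[2]+data[-1] = 0+9 = 9 → [8, 0, 0, 4, 0, 9, 9]
sum = 30

30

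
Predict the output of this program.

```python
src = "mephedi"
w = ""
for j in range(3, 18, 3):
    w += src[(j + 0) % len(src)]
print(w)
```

j=3: add src[3]='h' → 'h'
j=6: add src[6]='i' → 'hi'
j=9: add src[2]='p' → 'hip'
j=12: add src[5]='d' → 'hipd'
j=15: add src[1]='e' → 'hipde'

hipde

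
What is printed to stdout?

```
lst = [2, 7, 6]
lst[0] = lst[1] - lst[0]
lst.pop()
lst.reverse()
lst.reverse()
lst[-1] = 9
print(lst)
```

lst[0] = lst[1]-lst[0] = 7-2 = 5 → [5, 7, 6]
pop() removes 6 → [5, 7]
reverse → [7, 5]
reverse → [5, 7]
lst[-1] = 9 → [5, 9]

[5, 9]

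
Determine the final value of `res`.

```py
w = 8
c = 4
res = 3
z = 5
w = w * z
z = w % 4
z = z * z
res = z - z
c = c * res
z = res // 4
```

w = 8*5 = 40
z = 40%4 = 0
z = 0*0 = 0
res = 0-0 = 0
c = 4*0 = 0
z = 0//4 = 0

0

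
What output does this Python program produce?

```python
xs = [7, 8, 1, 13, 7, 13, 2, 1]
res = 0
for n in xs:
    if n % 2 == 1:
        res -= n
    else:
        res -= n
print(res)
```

-52

n=7: odd, res = 0-7 = -7
n=8: not odd, res = (-7)-8 = -15
n=1: odd, res = (-15)-1 = -16
n=13: odd, res = (-16)-13 = -29
n=7: odd, res = (-29)-7 = -36
n=13: odd, res = (-36)-13 = -49
n=2: not odd, res = (-49)-2 = -51
n=1: odd, res = (-51)-1 = -52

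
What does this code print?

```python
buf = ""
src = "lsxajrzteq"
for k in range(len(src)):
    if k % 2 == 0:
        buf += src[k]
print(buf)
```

k=0: add 'l' → 'l'
k=1: skip
k=2: add 'x' → 'lx'
k=3: skip
k=4: add 'j' → 'lxj'
k=5: skip
k=6: add 'z' → 'lxjz'
k=7: skip
k=8: add 'e' → 'lxjze'
k=9: skip

lxjze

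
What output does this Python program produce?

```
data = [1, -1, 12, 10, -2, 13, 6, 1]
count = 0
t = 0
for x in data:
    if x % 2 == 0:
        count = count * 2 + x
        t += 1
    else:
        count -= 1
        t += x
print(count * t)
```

1854

x=1: not even, count = 0-1 = -1; t=1
x=-1: not even, count = (-1)-1 = -2; t=0
x=12: even, count = (-2)*2+12 = 8; t=1
x=10: even, count = 8*2+10 = 26; t=2
x=-2: even, count = 26*2+(-2) = 50; t=3
x=13: not even, count = 50-1 = 49; t=16
x=6: even, count = 49*2+6 = 104; t=17
x=1: not even, count = 104-1 = 103; t=18
count*t = 103*18 = 1854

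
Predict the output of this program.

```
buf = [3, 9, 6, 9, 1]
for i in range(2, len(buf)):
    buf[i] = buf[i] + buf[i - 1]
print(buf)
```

[3, 9, 15, 24, 25]

i=2: buf[2] = 6+9 = 15 → [3, 9, 15, 9, 1]
i=3: buf[3] = 9+15 = 24 → [3, 9, 15, 24, 1]
i=4: buf[4] = 1+24 = 25 → [3, 9, 15, 24, 25]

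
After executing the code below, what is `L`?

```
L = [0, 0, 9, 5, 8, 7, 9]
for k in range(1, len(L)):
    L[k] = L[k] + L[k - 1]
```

[0, 0, 9, 14, 22, 29, 38]

k=1: L[1] = 0+0 = 0 → [0, 0, 9, 5, 8, 7, 9]
k=2: L[2] = 9+0 = 9 → [0, 0, 9, 5, 8, 7, 9]
k=3: L[3] = 5+9 = 14 → [0, 0, 9, 14, 8, 7, 9]
k=4: L[4] = 8+14 = 22 → [0, 0, 9, 14, 22, 7, 9]
k=5: L[5] = 7+22 = 29 → [0, 0, 9, 14, 22, 29, 9]
k=6: L[6] = 9+29 = 38 → [0, 0, 9, 14, 22, 29, 38]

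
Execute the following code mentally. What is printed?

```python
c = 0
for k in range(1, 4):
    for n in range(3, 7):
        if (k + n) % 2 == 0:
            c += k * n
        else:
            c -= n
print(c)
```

k=1,n=3: even sum, c = 0+3 = 3
k=1,n=4: odd sum, c = 3-4 = -1
k=1,n=5: even sum, c = (-1)+5 = 4
k=1,n=6: odd sum, c = 4-6 = -2
k=2,n=3: odd sum, c = (-2)-3 = -5
k=2,n=4: even sum, c = (-5)+8 = 3
k=2,n=5: odd sum, c = 3-5 = -2
k=2,n=6: even sum, c = (-2)+12 = 10
k=3,n=3: even sum, c = 10+9 = 19
k=3,n=4: odd sum, c = 19-4 = 15
k=3,n=5: even sum, c = 15+15 = 30
k=3,n=6: odd sum, c = 30-6 = 24

24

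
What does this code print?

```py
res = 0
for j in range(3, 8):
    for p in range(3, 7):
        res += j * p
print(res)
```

450

j=3,p=3: res = 0+9 = 9
j=3,p=4: res = 9+12 = 21
j=3,p=5: res = 21+15 = 36
j=3,p=6: res = 36+18 = 54
j=4,p=3: res = 54+12 = 66
j=4,p=4: res = 66+16 = 82
j=4,p=5: res = 82+20 = 102
j=4,p=6: res = 102+24 = 126
j=5,p=3: res = 126+15 = 141
j=5,p=4: res = 141+20 = 161
j=5,p=5: res = 161+25 = 186
j=5,p=6: res = 186+30 = 216
j=6,p=3: res = 216+18 = 234
j=6,p=4: res = 234+24 = 258
j=6,p=5: res = 258+30 = 288
j=6,p=6: res = 288+36 = 324
j=7,p=3: res = 324+21 = 345
j=7,p=4: res = 345+28 = 373
j=7,p=5: res = 373+35 = 408
j=7,p=6: res = 408+42 = 450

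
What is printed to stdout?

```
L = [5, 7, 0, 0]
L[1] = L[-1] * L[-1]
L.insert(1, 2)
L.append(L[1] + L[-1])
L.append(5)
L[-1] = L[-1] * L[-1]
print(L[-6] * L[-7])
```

10

L[1] = L[-1]*L[-1] = 0*0 = 0 → [5, 0, 0, 0]
insert 2 at 1 → [5, 2, 0, 0, 0]
append L[1]+L[-1] = 2+0 = 2 → [5, 2, 0, 0, 0, 2]
append 5 → [5, 2, 0, 0, 0, 2, 5]
L[-1] = L[-1]*L[-1] = 5*5 = 25 → [5, 2, 0, 0, 0, 2, 25]
L[-6]*L[-7] = 2*5 = 10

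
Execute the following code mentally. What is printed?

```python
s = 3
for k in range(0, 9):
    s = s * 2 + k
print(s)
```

k=0: s = 3*2+0 = 6
k=1: s = 6*2+1 = 13
k=2: s = 13*2+2 = 28
k=3: s = 28*2+3 = 59
k=4: s = 59*2+4 = 122
k=5: s = 122*2+5 = 249
k=6: s = 249*2+6 = 504
k=7: s = 504*2+7 = 1015
k=8: s = 1015*2+8 = 2038

2038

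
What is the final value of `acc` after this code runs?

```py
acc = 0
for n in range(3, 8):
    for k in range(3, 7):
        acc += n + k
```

n=3,k=3: acc = 0+6 = 6
n=3,k=4: acc = 6+7 = 13
n=3,k=5: acc = 13+8 = 21
n=3,k=6: acc = 21+9 = 30
n=4,k=3: acc = 30+7 = 37
n=4,k=4: acc = 37+8 = 45
n=4,k=5: acc = 45+9 = 54
n=4,k=6: acc = 54+10 = 64
n=5,k=3: acc = 64+8 = 72
n=5,k=4: acc = 72+9 = 81
n=5,k=5: acc = 81+10 = 91
n=5,k=6: acc = 91+11 = 102
n=6,k=3: acc = 102+9 = 111
n=6,k=4: acc = 111+10 = 121
n=6,k=5: acc = 121+11 = 132
n=6,k=6: acc = 132+12 = 144
n=7,k=3: acc = 144+10 = 154
n=7,k=4: acc = 154+11 = 165
n=7,k=5: acc = 165+12 = 177
n=7,k=6: acc = 177+13 = 190

190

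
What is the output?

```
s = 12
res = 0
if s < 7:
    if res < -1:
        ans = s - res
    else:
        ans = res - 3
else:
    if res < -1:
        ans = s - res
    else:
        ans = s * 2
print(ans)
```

s=12, res=0
s < 7 is False; res < -1 is False
→ ans = s * 2 = 24

24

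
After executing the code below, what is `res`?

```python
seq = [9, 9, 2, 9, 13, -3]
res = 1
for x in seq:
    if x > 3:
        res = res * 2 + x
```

x=9: >3, res = 1*2+9 = 11
x=9: >3, res = 11*2+9 = 31
x=2: not >3
x=9: >3, res = 31*2+9 = 71
x=13: >3, res = 71*2+13 = 155
x=-3: not >3

155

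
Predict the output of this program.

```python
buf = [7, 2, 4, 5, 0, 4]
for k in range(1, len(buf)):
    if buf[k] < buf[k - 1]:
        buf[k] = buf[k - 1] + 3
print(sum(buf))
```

87

k=1: 2<7, buf[1] = 7+3 = 10 → [7, 10, 4, 5, 0, 4]
k=2: 4<10, buf[2] = 10+3 = 13 → [7, 10, 13, 5, 0, 4]
k=3: 5<13, buf[3] = 13+3 = 16 → [7, 10, 13, 16, 0, 4]
k=4: 0<16, buf[4] = 16+3 = 19 → [7, 10, 13, 16, 19, 4]
k=5: 4<19, buf[5] = 19+3 = 22 → [7, 10, 13, 16, 19, 22]
sum = 87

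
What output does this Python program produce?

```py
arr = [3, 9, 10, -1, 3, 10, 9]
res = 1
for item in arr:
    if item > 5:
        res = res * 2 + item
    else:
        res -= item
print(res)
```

101

item=3: not >5, res = 1-3 = -2
item=9: >5, res = (-2)*2+9 = 5
item=10: >5, res = 5*2+10 = 20
item=-1: not >5, res = 20-(-1) = 21
item=3: not >5, res = 21-3 = 18
item=10: >5, res = 18*2+10 = 46
item=9: >5, res = 46*2+9 = 101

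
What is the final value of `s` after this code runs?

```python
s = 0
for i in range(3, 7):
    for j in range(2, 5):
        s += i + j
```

90

i=3,j=2: s = 0+5 = 5
i=3,j=3: s = 5+6 = 11
i=3,j=4: s = 11+7 = 18
i=4,j=2: s = 18+6 = 24
i=4,j=3: s = 24+7 = 31
i=4,j=4: s = 31+8 = 39
i=5,j=2: s = 39+7 = 46
i=5,j=3: s = 46+8 = 54
i=5,j=4: s = 54+9 = 63
i=6,j=2: s = 63+8 = 71
i=6,j=3: s = 71+9 = 80
i=6,j=4: s = 80+10 = 90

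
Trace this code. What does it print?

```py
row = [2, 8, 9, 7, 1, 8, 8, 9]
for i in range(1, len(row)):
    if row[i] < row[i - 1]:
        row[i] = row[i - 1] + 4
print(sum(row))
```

i=1: 8>=2, unchanged → [2, 8, 9, 7, 1, 8, 8, 9]
i=2: 9>=8, unchanged → [2, 8, 9, 7, 1, 8, 8, 9]
i=3: 7<9, row[3] = 9+4 = 13 → [2, 8, 9, 13, 1, 8, 8, 9]
i=4: 1<13, row[4] = 13+4 = 17 → [2, 8, 9, 13, 17, 8, 8, 9]
i=5: 8<17, row[5] = 17+4 = 21 → [2, 8, 9, 13, 17, 21, 8, 9]
i=6: 8<21, row[6] = 21+4 = 25 → [2, 8, 9, 13, 17, 21, 25, 9]
i=7: 9<25, row[7] = 25+4 = 29 → [2, 8, 9, 13, 17, 21, 25, 29]
sum = 124

124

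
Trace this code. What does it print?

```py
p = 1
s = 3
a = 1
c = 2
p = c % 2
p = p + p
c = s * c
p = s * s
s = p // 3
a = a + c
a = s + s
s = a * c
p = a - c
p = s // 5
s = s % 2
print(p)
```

7

p = 2%2 = 0
p = 0+0 = 0
c = 3*2 = 6
p = 3*3 = 9
s = 9//3 = 3
a = 1+6 = 7
a = 3+3 = 6
s = 6*6 = 36
p = 6-6 = 0
p = 36//5 = 7
s = 36%2 = 0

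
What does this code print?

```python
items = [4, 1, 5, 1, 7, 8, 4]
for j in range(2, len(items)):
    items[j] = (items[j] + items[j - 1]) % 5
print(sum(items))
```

j=2: items[2] = (5+1)%5 = 1 → [4, 1, 1, 1, 7, 8, 4]
j=3: items[3] = (1+1)%5 = 2 → [4, 1, 1, 2, 7, 8, 4]
j=4: items[4] = (7+2)%5 = 4 → [4, 1, 1, 2, 4, 8, 4]
j=5: items[5] = (8+4)%5 = 2 → [4, 1, 1, 2, 4, 2, 4]
j=6: items[6] = (4+2)%5 = 1 → [4, 1, 1, 2, 4, 2, 1]
sum = 15

15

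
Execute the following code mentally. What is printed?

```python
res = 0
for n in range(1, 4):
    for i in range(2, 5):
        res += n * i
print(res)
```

n=1,i=2: res = 0+2 = 2
n=1,i=3: res = 2+3 = 5
n=1,i=4: res = 5+4 = 9
n=2,i=2: res = 9+4 = 13
n=2,i=3: res = 13+6 = 19
n=2,i=4: res = 19+8 = 27
n=3,i=2: res = 27+6 = 33
n=3,i=3: res = 33+9 = 42
n=3,i=4: res = 42+12 = 54

54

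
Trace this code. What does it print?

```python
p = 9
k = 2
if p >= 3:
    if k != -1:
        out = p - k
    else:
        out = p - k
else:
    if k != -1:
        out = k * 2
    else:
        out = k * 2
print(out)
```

7

p=9, k=2
p >= 3 is True; k != -1 is True
→ out = p - k = 7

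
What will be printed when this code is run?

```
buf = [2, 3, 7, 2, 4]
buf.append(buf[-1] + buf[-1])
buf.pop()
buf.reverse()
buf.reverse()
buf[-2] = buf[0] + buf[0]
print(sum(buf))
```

20

append buf[-1]+buf[-1] = 4+4 = 8 → [2, 3, 7, 2, 4, 8]
pop() removes 8 → [2, 3, 7, 2, 4]
reverse → [4, 2, 7, 3, 2]
reverse → [2, 3, 7, 2, 4]
buf[-2] = buf[0]+buf[0] = 2+2 = 4 → [2, 3, 7, 4, 4]
sum = 20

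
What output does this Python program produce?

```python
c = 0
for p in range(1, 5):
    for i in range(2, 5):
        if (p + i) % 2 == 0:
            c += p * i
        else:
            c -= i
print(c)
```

p=1,i=2: odd sum, c = 0-2 = -2
p=1,i=3: even sum, c = (-2)+3 = 1
p=1,i=4: odd sum, c = 1-4 = -3
p=2,i=2: even sum, c = (-3)+4 = 1
p=2,i=3: odd sum, c = 1-3 = -2
p=2,i=4: even sum, c = (-2)+8 = 6
p=3,i=2: odd sum, c = 6-2 = 4
p=3,i=3: even sum, c = 4+9 = 13
p=3,i=4: odd sum, c = 13-4 = 9
p=4,i=2: even sum, c = 9+8 = 17
p=4,i=3: odd sum, c = 17-3 = 14
p=4,i=4: even sum, c = 14+16 = 30

30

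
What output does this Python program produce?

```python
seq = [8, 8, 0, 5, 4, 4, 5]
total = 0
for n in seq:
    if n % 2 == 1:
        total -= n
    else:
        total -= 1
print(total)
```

-15

n=8: not odd, total = 0-1 = -1
n=8: not odd, total = (-1)-1 = -2
n=0: not odd, total = (-2)-1 = -3
n=5: odd, total = (-3)-5 = -8
n=4: not odd, total = (-8)-1 = -9
n=4: not odd, total = (-9)-1 = -10
n=5: odd, total = (-10)-5 = -15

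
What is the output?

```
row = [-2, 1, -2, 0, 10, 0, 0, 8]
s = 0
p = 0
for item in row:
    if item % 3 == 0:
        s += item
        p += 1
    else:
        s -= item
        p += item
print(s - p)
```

-33

item=-2: not %3==0, s = 0-(-2) = 2; p=-2
item=1: not %3==0, s = 2-1 = 1; p=-1
item=-2: not %3==0, s = 1-(-2) = 3; p=-3
item=0: %3==0, s = 3+0 = 3; p=-2
item=10: not %3==0, s = 3-10 = -7; p=8
item=0: %3==0, s = (-7)+0 = -7; p=9
item=0: %3==0, s = (-7)+0 = -7; p=10
item=8: not %3==0, s = (-7)-8 = -15; p=18
s-p = (-15)-18 = -33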